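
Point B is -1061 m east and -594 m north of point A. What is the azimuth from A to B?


az = atan2(-1061, -594) = -119.2 deg
adjusted to 0-360: 240.8 degrees

240.8 degrees


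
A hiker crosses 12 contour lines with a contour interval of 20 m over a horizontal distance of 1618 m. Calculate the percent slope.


elevation change = 12 * 20 = 240 m
slope = 240 / 1618 * 100 = 14.8%

14.8%


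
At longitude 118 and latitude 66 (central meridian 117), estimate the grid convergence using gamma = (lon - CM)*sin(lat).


gamma = (118 - 117) * sin(66) = 1 * 0.913545 = 0.914 degrees

0.914 degrees


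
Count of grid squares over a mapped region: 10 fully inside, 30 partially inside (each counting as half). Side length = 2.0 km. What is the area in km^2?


effective squares = 10 + 30 * 0.5 = 25.0
area = 25.0 * 4.0 = 100.0 km^2

100.0 km^2


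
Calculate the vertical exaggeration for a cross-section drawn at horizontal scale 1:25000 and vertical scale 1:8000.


VE = horizontal_scale / vertical_scale = 25000 / 8000 = 3.125 ≈ 3.1

3.1x


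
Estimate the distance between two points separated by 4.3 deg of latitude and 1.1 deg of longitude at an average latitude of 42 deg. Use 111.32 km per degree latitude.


dlat_km = 4.3 * 111.32 = 478.676
dlon_km = 1.1 * 111.32 * cos(42) ≈ 91.0
dist = sqrt(478.676^2 + 91.0^2) ≈ 487.2 km

487.2 km


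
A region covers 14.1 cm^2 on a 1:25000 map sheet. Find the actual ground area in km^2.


ground_area = 14.1 * (25000/100)^2 = 881250.0 m^2 = 0.88125 km^2 ≈ 0.881 km^2

0.881 km^2


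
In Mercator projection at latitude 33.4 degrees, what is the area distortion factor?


area_distortion = 1/cos^2(33.4) = 1.435

1.435


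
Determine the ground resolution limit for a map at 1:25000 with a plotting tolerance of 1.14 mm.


ground = 1.14 mm * 25000 / 1000 = 28.5 m

28.5 m


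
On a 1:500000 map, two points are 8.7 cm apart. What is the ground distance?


ground = 8.7 cm * 500000 / 100 = 43500.0 m = 43.5 km

43.5 km


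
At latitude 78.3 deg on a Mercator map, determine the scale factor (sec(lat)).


SF = 1 / cos(78.3) = 1 / 0.202787 = 4.931

4.931


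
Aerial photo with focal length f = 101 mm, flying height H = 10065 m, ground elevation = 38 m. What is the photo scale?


scale = f / (H - h) = 101 mm / 10027 m = 101 / 10027000 = 1:99277

1:99277


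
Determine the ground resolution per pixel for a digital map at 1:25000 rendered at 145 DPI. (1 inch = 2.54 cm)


pixel_cm = 2.54 / 145 ≈ 0.017517 cm
ground = pixel_cm * 25000 / 100 = 2.54 * 25000 / (145 * 100) = 63500 / 14500 ≈ 4.38 m

4.38 m


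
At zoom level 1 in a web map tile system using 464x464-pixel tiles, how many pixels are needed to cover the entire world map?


tiles per axis = 2^1 = 2
total tiles = 2^2 = 4
pixels per axis = 2 * 464 = 928
total pixels = 928^2 = 861184

861184 pixels


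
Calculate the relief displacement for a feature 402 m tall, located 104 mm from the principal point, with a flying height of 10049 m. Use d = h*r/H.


d = h * r / H = 402 * 104 / 10049 = 4.16 mm

4.16 mm


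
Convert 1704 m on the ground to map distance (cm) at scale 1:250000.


map_cm = 1704 * 100 / 250000 = 0.6816 cm ≈ 0.68 cm

0.68 cm


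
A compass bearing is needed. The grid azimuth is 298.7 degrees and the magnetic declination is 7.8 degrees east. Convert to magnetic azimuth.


magnetic azimuth = grid azimuth - declination (east +ve)
mag_az = 298.7 - 7.8 = 290.9 degrees

290.9 degrees


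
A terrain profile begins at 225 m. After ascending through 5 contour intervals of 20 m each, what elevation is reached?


elevation = 225 + 5 * 20 = 325 m

325 m


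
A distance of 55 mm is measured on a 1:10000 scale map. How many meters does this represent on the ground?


ground = 55 mm * 10000 / 1000 = 550.0 m

550.0 m


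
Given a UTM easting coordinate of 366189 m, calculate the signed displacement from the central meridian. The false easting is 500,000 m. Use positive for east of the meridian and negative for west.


displacement = 366189 - 500000 = -133811 m

-133811 m


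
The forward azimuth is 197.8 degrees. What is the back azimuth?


back azimuth = (197.8 + 180) mod 360 = 17.8 degrees

17.8 degrees


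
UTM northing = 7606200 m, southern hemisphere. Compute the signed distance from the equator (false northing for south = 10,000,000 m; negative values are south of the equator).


For southern: actual = 7606200 - 10000000 = -2393800 m

-2393800 m


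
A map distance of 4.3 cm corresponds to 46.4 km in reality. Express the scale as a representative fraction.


ground = 46.4 km = 4640000 cm; RF denominator = ground / map = 4640000 / 4.3 ≈ 1079070; RF = 1:1079070

1:1079070


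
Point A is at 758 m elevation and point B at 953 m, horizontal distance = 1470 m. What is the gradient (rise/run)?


gradient = (953 - 758) / 1470 = 195 / 1470 = 0.1327

0.1327


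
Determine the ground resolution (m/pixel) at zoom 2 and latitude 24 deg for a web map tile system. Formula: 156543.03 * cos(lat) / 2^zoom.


res = 156543.03 * cos(24) / 2^2 = 156543.03 * 0.91354546 / 4 = 35752.29 m/pixel

35752.29 m/pixel


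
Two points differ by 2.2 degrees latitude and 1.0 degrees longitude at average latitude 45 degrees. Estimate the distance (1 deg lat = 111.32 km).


dlat_km = 2.2 * 111.32 = 244.904
dlon_km = 1.0 * 111.32 * cos(45) ≈ 78.715
dist = sqrt(244.904^2 + 78.715^2) ≈ 257.2 km

257.2 km


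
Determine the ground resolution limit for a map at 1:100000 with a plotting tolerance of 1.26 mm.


ground = 1.26 mm * 100000 / 1000 = 126.0 m

126.0 m


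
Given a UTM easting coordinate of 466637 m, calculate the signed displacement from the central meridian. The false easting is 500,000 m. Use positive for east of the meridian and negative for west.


displacement = 466637 - 500000 = -33363 m

-33363 m


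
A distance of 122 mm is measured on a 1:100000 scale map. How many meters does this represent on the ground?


ground = 122 mm * 100000 / 1000 = 12200.0 m

12200.0 m


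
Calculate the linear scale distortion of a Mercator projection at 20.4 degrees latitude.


SF = 1 / cos(20.4) = 1 / 0.937282 = 1.067

1.067


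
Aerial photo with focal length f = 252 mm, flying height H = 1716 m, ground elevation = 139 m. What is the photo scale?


scale = f / (H - h) = 252 mm / 1577 m = 252 / 1577000 = 1:6258

1:6258


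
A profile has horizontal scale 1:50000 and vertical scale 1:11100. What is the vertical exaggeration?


VE = horizontal_scale / vertical_scale = 50000 / 11100 ≈ 4.5

4.5x


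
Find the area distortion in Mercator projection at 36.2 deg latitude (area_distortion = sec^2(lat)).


area_distortion = 1/cos^2(36.2) = 1.536

1.536


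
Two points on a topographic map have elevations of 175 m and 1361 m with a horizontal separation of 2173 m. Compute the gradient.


gradient = (1361 - 175) / 2173 = 1186 / 2173 = 0.5458

0.5458


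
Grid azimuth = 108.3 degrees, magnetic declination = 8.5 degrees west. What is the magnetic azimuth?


magnetic azimuth = grid azimuth - declination (east +ve)
mag_az = 108.3 - -8.5 = 116.8 degrees

116.8 degrees


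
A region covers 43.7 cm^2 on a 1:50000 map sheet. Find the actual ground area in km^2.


ground_area = 43.7 * (50000/100)^2 = 10925000.0 m^2 = 10.925 km^2

10.925 km^2


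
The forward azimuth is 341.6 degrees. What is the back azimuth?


back azimuth = (341.6 + 180) mod 360 = 161.6 degrees

161.6 degrees


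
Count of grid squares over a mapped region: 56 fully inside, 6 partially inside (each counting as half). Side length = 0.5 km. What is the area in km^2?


effective squares = 56 + 6 * 0.5 = 59.0
area = 59.0 * 0.25 = 14.75 km^2

14.75 km^2


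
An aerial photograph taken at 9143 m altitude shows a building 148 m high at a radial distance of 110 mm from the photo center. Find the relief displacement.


d = h * r / H = 148 * 110 / 9143 = 1.78 mm

1.78 mm


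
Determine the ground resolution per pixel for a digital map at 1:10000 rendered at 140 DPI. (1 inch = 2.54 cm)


pixel_cm = 2.54 / 140 ≈ 0.018143 cm
ground = pixel_cm * 10000 / 100 = 2.54 * 10000 / (140 * 100) = 25400 / 14000 ≈ 1.81 m

1.81 m


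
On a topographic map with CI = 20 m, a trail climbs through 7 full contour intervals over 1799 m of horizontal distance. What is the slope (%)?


elevation change = 7 * 20 = 140 m
slope = 140 / 1799 * 100 = 7.8%

7.8%


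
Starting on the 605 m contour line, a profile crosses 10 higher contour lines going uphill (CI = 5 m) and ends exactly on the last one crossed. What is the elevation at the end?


elevation = 605 + 10 * 5 = 655 m

655 m


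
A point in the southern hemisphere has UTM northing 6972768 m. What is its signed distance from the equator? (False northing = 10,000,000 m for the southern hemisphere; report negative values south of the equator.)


For southern: actual = 6972768 - 10000000 = -3027232 m

-3027232 m


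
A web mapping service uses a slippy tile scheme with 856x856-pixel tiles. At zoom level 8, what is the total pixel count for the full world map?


tiles per axis = 2^8 = 256
total tiles = 256^2 = 65536
pixels per axis = 256 * 856 = 219136
total pixels = 219136^2 = 48020586496

48020586496 pixels


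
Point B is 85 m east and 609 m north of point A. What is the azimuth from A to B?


az = atan2(85, 609) = 7.9 deg
adjusted to 0-360: 7.9 degrees

7.9 degrees


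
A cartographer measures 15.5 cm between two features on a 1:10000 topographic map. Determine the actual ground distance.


ground = 15.5 cm * 10000 / 100 = 1550.0 m = 1.55 km

1.55 km


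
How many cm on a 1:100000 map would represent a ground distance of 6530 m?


map_cm = 6530 * 100 / 100000 = 6.53 cm

6.53 cm


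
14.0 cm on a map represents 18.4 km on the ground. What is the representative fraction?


ground = 18.4 km = 1840000 cm; RF denominator = ground / map = 1840000 / 14.0 ≈ 131429; RF = 1:131429

1:131429


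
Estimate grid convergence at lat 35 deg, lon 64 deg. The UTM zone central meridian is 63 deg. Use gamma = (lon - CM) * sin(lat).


gamma = (64 - 63) * sin(35) = 1 * 0.573576 = 0.574 degrees

0.574 degrees


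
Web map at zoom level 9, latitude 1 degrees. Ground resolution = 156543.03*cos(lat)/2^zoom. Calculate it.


res = 156543.03 * cos(1) / 2^9 = 156543.03 * 0.9998477 / 512 = 305.7 m/pixel

305.7 m/pixel


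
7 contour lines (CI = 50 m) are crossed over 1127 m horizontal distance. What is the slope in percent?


elevation change = 7 * 50 = 350 m
slope = 350 / 1127 * 100 = 31.1%

31.1%


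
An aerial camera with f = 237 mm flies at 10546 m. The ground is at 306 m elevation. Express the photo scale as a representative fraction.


scale = f / (H - h) = 237 mm / 10240 m = 237 / 10240000 = 1:43207

1:43207


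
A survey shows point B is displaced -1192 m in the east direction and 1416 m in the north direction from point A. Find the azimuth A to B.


az = atan2(-1192, 1416) = -40.1 deg
adjusted to 0-360: 319.9 degrees

319.9 degrees


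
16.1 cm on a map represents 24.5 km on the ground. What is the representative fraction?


ground = 24.5 km = 2450000 cm; RF denominator = ground / map = 2450000 / 16.1 ≈ 152174; RF = 1:152174

1:152174


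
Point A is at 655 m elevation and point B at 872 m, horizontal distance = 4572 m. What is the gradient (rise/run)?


gradient = (872 - 655) / 4572 = 217 / 4572 = 0.0475

0.0475


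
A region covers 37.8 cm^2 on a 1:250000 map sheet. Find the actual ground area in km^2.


ground_area = 37.8 * (250000/100)^2 = 236250000.0 m^2 = 236.25 km^2

236.25 km^2


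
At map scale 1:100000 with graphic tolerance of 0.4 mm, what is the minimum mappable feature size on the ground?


ground = 0.4 mm * 100000 / 1000 = 40.0 m

40.0 m


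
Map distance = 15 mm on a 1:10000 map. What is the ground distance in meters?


ground = 15 mm * 10000 / 1000 = 150.0 m

150.0 m


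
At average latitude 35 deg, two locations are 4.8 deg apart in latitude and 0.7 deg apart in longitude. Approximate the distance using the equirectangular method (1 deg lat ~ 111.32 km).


dlat_km = 4.8 * 111.32 = 534.336
dlon_km = 0.7 * 111.32 * cos(35) ≈ 63.832
dist = sqrt(534.336^2 + 63.832^2) ≈ 538.1 km

538.1 km


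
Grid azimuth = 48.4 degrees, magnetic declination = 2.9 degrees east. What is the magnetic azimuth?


magnetic azimuth = grid azimuth - declination (east +ve)
mag_az = 48.4 - 2.9 = 45.5 degrees

45.5 degrees


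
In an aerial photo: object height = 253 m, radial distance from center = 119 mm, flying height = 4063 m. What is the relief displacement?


d = h * r / H = 253 * 119 / 4063 = 7.41 mm

7.41 mm


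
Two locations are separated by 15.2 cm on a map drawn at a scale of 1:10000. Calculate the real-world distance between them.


ground = 15.2 cm * 10000 / 100 = 1520.0 m = 1.52 km

1.52 km


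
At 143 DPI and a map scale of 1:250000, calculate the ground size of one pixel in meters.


pixel_cm = 2.54 / 143 ≈ 0.017762 cm
ground = pixel_cm * 250000 / 100 = 2.54 * 250000 / (143 * 100) = 635000 / 14300 ≈ 44.41 m

44.41 m


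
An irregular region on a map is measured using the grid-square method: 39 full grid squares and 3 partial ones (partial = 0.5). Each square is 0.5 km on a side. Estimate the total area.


effective squares = 39 + 3 * 0.5 = 40.5
area = 40.5 * 0.25 = 10.125 km^2

10.125 km^2


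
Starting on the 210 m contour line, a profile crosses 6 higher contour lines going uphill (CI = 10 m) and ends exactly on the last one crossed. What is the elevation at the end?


elevation = 210 + 6 * 10 = 270 m

270 m


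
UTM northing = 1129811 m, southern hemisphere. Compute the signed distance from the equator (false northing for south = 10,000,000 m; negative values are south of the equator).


For southern: actual = 1129811 - 10000000 = -8870189 m

-8870189 m


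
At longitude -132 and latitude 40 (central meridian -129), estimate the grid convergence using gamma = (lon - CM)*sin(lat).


gamma = (-132 - -129) * sin(40) = -3 * 0.642788 = -1.928 degrees

-1.928 degrees


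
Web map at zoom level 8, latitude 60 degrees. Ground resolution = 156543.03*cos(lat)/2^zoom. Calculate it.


res = 156543.03 * cos(60) / 2^8 = 156543.03 * 0.5 / 256 = 305.75 m/pixel

305.75 m/pixel


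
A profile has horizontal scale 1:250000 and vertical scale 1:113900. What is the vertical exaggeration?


VE = horizontal_scale / vertical_scale = 250000 / 113900 ≈ 2.2

2.2x


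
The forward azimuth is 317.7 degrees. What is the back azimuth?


back azimuth = (317.7 + 180) mod 360 = 137.7 degrees

137.7 degrees


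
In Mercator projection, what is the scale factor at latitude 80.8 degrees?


SF = 1 / cos(80.8) = 1 / 0.159881 = 6.255

6.255


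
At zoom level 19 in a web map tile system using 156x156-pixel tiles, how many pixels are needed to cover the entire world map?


tiles per axis = 2^19 = 524288
total tiles = 524288^2 = 274877906944
pixels per axis = 524288 * 156 = 81788928
total pixels = 81788928^2 = 6689428743389184

6689428743389184 pixels


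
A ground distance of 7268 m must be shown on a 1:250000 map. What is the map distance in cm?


map_cm = 7268 * 100 / 250000 = 2.9072 cm ≈ 2.91 cm

2.91 cm


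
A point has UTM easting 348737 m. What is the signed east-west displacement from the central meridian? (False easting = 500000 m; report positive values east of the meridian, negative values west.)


displacement = 348737 - 500000 = -151263 m

-151263 m


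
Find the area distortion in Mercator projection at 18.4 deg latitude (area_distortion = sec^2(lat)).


area_distortion = 1/cos^2(18.4) = 1.111

1.111


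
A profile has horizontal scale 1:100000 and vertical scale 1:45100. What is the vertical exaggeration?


VE = horizontal_scale / vertical_scale = 100000 / 45100 ≈ 2.2

2.2x


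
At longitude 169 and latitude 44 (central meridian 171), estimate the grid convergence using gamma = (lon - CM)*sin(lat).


gamma = (169 - 171) * sin(44) = -2 * 0.694658 = -1.389 degrees

-1.389 degrees


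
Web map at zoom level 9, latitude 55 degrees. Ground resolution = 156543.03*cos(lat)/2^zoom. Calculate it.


res = 156543.03 * cos(55) / 2^9 = 156543.03 * 0.57357644 / 512 = 175.37 m/pixel

175.37 m/pixel


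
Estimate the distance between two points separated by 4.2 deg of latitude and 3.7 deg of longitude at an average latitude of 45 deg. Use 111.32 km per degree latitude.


dlat_km = 4.2 * 111.32 = 467.544
dlon_km = 3.7 * 111.32 * cos(45) ≈ 291.246
dist = sqrt(467.544^2 + 291.246^2) ≈ 550.8 km

550.8 km


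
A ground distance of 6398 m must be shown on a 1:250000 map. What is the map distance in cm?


map_cm = 6398 * 100 / 250000 = 2.5592 cm ≈ 2.56 cm

2.56 cm


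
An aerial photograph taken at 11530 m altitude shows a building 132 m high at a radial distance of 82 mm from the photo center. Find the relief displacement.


d = h * r / H = 132 * 82 / 11530 = 0.94 mm

0.94 mm


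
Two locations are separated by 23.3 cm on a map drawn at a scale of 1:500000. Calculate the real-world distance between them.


ground = 23.3 cm * 500000 / 100 = 116500.0 m = 116.5 km

116.5 km


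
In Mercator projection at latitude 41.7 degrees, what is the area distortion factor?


area_distortion = 1/cos^2(41.7) = 1.794

1.794


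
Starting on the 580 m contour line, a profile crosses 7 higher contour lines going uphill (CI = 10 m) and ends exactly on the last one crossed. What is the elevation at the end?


elevation = 580 + 7 * 10 = 650 m

650 m


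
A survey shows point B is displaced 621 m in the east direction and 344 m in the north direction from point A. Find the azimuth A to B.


az = atan2(621, 344) = 61.0 deg
adjusted to 0-360: 61.0 degrees

61.0 degrees


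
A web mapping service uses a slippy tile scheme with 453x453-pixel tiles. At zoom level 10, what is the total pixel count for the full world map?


tiles per axis = 2^10 = 1024
total tiles = 1024^2 = 1048576
pixels per axis = 1024 * 453 = 463872
total pixels = 463872^2 = 215177232384

215177232384 pixels


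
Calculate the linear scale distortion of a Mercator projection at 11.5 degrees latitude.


SF = 1 / cos(11.5) = 1 / 0.979925 = 1.02

1.02


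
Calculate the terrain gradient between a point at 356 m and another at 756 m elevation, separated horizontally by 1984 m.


gradient = (756 - 356) / 1984 = 400 / 1984 = 0.2016

0.2016


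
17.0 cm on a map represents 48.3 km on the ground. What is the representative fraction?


ground = 48.3 km = 4830000 cm; RF denominator = ground / map = 4830000 / 17.0 ≈ 284118; RF = 1:284118

1:284118


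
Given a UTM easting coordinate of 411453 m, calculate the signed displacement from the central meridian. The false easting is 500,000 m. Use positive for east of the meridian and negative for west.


displacement = 411453 - 500000 = -88547 m

-88547 m


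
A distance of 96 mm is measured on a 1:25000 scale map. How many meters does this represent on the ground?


ground = 96 mm * 25000 / 1000 = 2400.0 m

2400.0 m


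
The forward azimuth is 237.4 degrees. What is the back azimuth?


back azimuth = (237.4 + 180) mod 360 = 57.4 degrees

57.4 degrees


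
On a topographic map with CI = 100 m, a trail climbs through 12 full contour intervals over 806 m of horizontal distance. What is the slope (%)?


elevation change = 12 * 100 = 1200 m
slope = 1200 / 806 * 100 = 148.9%

148.9%


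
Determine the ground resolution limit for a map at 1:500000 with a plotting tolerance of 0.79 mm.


ground = 0.79 mm * 500000 / 1000 = 395.0 m

395.0 m


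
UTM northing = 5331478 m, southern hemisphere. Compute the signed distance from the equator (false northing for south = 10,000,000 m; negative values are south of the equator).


For southern: actual = 5331478 - 10000000 = -4668522 m

-4668522 m


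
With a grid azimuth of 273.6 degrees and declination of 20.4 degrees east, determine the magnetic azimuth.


magnetic azimuth = grid azimuth - declination (east +ve)
mag_az = 273.6 - 20.4 = 253.2 degrees

253.2 degrees


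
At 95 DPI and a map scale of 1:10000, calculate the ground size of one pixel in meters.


pixel_cm = 2.54 / 95 ≈ 0.026737 cm
ground = pixel_cm * 10000 / 100 = 2.54 * 10000 / (95 * 100) = 25400 / 9500 ≈ 2.67 m

2.67 m


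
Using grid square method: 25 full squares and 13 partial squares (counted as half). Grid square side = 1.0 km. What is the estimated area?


effective squares = 25 + 13 * 0.5 = 31.5
area = 31.5 * 1.0 = 31.5 km^2

31.5 km^2


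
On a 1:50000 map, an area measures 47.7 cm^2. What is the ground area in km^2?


ground_area = 47.7 * (50000/100)^2 = 11925000.0 m^2 = 11.925 km^2

11.925 km^2


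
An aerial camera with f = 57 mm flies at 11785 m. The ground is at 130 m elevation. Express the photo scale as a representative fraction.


scale = f / (H - h) = 57 mm / 11655 m = 57 / 11655000 = 1:204474

1:204474


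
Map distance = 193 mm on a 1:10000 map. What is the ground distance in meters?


ground = 193 mm * 10000 / 1000 = 1930.0 m

1930.0 m


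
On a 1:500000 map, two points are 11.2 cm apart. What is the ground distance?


ground = 11.2 cm * 500000 / 100 = 56000.0 m = 56.0 km

56.0 km


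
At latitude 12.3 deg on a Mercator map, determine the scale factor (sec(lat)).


SF = 1 / cos(12.3) = 1 / 0.977046 = 1.023

1.023


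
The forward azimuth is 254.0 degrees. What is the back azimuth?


back azimuth = (254.0 + 180) mod 360 = 74.0 degrees

74.0 degrees


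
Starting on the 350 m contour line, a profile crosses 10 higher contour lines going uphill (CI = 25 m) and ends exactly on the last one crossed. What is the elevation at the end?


elevation = 350 + 10 * 25 = 600 m

600 m


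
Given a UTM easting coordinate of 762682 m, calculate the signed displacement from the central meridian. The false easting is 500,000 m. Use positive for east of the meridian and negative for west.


displacement = 762682 - 500000 = 262682 m

262682 m


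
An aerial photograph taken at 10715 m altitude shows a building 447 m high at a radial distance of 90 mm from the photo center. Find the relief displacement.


d = h * r / H = 447 * 90 / 10715 = 3.75 mm

3.75 mm


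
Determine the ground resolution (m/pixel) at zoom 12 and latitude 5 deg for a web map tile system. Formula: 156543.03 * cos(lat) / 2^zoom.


res = 156543.03 * cos(5) / 2^12 = 156543.03 * 0.9961947 / 4096 = 38.07 m/pixel

38.07 m/pixel


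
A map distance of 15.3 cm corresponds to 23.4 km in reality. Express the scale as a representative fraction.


ground = 23.4 km = 2340000 cm; RF denominator = ground / map = 2340000 / 15.3 ≈ 152941; RF = 1:152941

1:152941


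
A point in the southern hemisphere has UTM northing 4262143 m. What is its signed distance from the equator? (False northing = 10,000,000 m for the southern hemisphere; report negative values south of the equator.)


For southern: actual = 4262143 - 10000000 = -5737857 m

-5737857 m


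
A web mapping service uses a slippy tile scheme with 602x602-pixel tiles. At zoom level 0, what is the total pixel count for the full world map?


tiles per axis = 2^0 = 1
total tiles = 1^2 = 1
pixels per axis = 1 * 602 = 602
total pixels = 602^2 = 362404

362404 pixels


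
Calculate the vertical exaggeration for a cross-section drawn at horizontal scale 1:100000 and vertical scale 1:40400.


VE = horizontal_scale / vertical_scale = 100000 / 40400 ≈ 2.5

2.5x


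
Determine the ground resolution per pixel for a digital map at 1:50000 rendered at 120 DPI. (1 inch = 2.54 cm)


pixel_cm = 2.54 / 120 ≈ 0.021167 cm
ground = pixel_cm * 50000 / 100 = 2.54 * 50000 / (120 * 100) = 127000 / 12000 ≈ 10.58 m

10.58 m


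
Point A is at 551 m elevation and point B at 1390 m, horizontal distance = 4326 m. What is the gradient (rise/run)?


gradient = (1390 - 551) / 4326 = 839 / 4326 = 0.1939

0.1939


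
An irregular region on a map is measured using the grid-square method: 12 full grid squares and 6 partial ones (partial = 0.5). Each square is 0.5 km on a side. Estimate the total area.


effective squares = 12 + 6 * 0.5 = 15.0
area = 15.0 * 0.25 = 3.75 km^2

3.75 km^2


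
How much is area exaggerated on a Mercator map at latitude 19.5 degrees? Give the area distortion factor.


area_distortion = 1/cos^2(19.5) = 1.125

1.125


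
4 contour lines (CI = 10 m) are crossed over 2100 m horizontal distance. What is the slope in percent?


elevation change = 4 * 10 = 40 m
slope = 40 / 2100 * 100 = 1.9%

1.9%


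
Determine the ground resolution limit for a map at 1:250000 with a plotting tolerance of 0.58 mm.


ground = 0.58 mm * 250000 / 1000 = 145.0 m

145.0 m


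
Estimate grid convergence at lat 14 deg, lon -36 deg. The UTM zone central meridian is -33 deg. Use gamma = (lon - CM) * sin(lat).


gamma = (-36 - -33) * sin(14) = -3 * 0.241922 = -0.726 degrees

-0.726 degrees


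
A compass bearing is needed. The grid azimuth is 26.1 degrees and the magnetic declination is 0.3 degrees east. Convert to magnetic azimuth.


magnetic azimuth = grid azimuth - declination (east +ve)
mag_az = 26.1 - 0.3 = 25.8 degrees

25.8 degrees


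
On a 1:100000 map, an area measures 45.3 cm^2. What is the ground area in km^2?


ground_area = 45.3 * (100000/100)^2 = 45300000.0 m^2 = 45.3 km^2

45.3 km^2


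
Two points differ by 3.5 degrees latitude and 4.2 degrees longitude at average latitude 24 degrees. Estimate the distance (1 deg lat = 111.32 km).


dlat_km = 3.5 * 111.32 = 389.62
dlon_km = 4.2 * 111.32 * cos(24) ≈ 427.123
dist = sqrt(389.62^2 + 427.123^2) ≈ 578.1 km

578.1 km


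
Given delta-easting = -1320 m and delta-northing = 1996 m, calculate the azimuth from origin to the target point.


az = atan2(-1320, 1996) = -33.5 deg
adjusted to 0-360: 326.5 degrees

326.5 degrees


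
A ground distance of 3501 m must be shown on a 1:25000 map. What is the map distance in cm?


map_cm = 3501 * 100 / 25000 = 14.004 cm ≈ 14.0 cm

14.0 cm


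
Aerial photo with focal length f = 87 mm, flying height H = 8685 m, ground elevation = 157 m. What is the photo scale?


scale = f / (H - h) = 87 mm / 8528 m = 87 / 8528000 = 1:98023

1:98023


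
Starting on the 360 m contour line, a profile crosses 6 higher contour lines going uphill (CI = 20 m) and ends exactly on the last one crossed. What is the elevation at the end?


elevation = 360 + 6 * 20 = 480 m

480 m


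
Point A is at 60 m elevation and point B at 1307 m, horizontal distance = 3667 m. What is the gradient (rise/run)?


gradient = (1307 - 60) / 3667 = 1247 / 3667 = 0.3401

0.3401


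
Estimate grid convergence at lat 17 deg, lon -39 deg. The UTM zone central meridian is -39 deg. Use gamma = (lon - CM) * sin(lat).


gamma = (-39 - -39) * sin(17) = 0 * 0.292372 = 0.0 degrees

0.0 degrees


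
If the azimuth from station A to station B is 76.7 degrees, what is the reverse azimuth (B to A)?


back azimuth = (76.7 + 180) mod 360 = 256.7 degrees

256.7 degrees


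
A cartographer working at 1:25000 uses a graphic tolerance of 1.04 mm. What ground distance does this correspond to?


ground = 1.04 mm * 25000 / 1000 = 26.0 m

26.0 m


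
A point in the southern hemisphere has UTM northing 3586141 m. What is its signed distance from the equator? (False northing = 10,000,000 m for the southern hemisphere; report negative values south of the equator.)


For southern: actual = 3586141 - 10000000 = -6413859 m

-6413859 m


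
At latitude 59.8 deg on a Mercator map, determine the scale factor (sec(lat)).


SF = 1 / cos(59.8) = 1 / 0.50302 = 1.988

1.988


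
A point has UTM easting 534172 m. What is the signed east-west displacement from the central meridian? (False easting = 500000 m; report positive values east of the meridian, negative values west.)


displacement = 534172 - 500000 = 34172 m

34172 m


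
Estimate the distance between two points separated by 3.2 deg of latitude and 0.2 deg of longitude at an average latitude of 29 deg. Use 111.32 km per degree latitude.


dlat_km = 3.2 * 111.32 = 356.224
dlon_km = 0.2 * 111.32 * cos(29) ≈ 19.473
dist = sqrt(356.224^2 + 19.473^2) ≈ 356.8 km

356.8 km


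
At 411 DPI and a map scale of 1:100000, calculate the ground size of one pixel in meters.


pixel_cm = 2.54 / 411 ≈ 0.00618 cm
ground = pixel_cm * 100000 / 100 = 2.54 * 100000 / (411 * 100) = 254000 / 41100 ≈ 6.18 m

6.18 m


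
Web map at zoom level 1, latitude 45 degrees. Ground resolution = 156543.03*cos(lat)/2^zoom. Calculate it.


res = 156543.03 * cos(45) / 2^1 = 156543.03 * 0.70710678 / 2 = 55346.32 m/pixel

55346.32 m/pixel


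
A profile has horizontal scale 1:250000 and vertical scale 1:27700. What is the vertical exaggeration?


VE = horizontal_scale / vertical_scale = 250000 / 27700 ≈ 9.0

9.0x


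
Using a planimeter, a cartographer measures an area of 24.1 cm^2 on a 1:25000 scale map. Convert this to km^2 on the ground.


ground_area = 24.1 * (25000/100)^2 = 1506250.0 m^2 = 1.50625 km^2 ≈ 1.506 km^2

1.506 km^2


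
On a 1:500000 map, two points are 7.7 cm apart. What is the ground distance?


ground = 7.7 cm * 500000 / 100 = 38500.0 m = 38.5 km

38.5 km


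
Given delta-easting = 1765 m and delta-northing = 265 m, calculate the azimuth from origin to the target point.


az = atan2(1765, 265) = 81.5 deg
adjusted to 0-360: 81.5 degrees

81.5 degrees


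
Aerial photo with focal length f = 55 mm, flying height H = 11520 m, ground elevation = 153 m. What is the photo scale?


scale = f / (H - h) = 55 mm / 11367 m = 55 / 11367000 = 1:206673

1:206673


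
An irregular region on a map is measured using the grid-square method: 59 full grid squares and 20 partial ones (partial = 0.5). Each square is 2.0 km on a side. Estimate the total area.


effective squares = 59 + 20 * 0.5 = 69.0
area = 69.0 * 4.0 = 276.0 km^2

276.0 km^2


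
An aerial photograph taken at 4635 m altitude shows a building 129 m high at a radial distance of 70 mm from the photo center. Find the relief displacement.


d = h * r / H = 129 * 70 / 4635 = 1.95 mm

1.95 mm


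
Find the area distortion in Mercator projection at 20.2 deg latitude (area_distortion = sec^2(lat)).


area_distortion = 1/cos^2(20.2) = 1.135

1.135


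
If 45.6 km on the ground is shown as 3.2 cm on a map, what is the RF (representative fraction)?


ground = 45.6 km = 4560000 cm; RF denominator = ground / map = 4560000 / 3.2 = 1425000; RF = 1:1425000

1:1425000


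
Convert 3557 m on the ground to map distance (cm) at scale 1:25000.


map_cm = 3557 * 100 / 25000 = 14.228 cm ≈ 14.23 cm

14.23 cm


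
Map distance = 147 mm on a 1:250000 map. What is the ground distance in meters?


ground = 147 mm * 250000 / 1000 = 36750.0 m

36750.0 m


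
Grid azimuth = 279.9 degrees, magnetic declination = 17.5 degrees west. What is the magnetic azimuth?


magnetic azimuth = grid azimuth - declination (east +ve)
mag_az = 279.9 - -17.5 = 297.4 degrees

297.4 degrees


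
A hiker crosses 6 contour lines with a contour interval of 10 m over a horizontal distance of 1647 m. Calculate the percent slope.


elevation change = 6 * 10 = 60 m
slope = 60 / 1647 * 100 = 3.6%

3.6%


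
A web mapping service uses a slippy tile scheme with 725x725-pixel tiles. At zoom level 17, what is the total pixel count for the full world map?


tiles per axis = 2^17 = 131072
total tiles = 131072^2 = 17179869184
pixels per axis = 131072 * 725 = 95027200
total pixels = 95027200^2 = 9030168739840000

9030168739840000 pixels


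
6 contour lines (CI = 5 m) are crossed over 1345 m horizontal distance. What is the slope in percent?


elevation change = 6 * 5 = 30 m
slope = 30 / 1345 * 100 = 2.2%

2.2%


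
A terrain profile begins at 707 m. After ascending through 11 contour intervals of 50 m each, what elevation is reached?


elevation = 707 + 11 * 50 = 1257 m

1257 m


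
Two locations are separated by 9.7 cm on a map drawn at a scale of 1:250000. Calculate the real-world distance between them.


ground = 9.7 cm * 250000 / 100 = 24250.0 m = 24.25 km

24.25 km


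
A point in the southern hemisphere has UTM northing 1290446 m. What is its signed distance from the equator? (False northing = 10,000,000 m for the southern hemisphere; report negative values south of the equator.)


For southern: actual = 1290446 - 10000000 = -8709554 m

-8709554 m


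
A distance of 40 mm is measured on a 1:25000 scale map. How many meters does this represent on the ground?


ground = 40 mm * 25000 / 1000 = 1000.0 m

1000.0 m


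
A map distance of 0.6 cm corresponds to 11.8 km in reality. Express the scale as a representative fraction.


ground = 11.8 km = 1180000 cm; RF denominator = ground / map = 1180000 / 0.6 ≈ 1966667; RF = 1:1966667

1:1966667


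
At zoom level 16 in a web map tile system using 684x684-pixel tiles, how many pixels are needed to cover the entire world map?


tiles per axis = 2^16 = 65536
total tiles = 65536^2 = 4294967296
pixels per axis = 65536 * 684 = 44826624
total pixels = 44826624^2 = 2009426219237376

2009426219237376 pixels


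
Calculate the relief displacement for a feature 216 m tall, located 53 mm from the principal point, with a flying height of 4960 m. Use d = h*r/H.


d = h * r / H = 216 * 53 / 4960 = 2.31 mm

2.31 mm


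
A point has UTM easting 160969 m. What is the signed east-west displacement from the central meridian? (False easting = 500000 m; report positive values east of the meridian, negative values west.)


displacement = 160969 - 500000 = -339031 m

-339031 m


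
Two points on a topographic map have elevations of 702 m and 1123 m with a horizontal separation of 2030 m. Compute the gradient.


gradient = (1123 - 702) / 2030 = 421 / 2030 = 0.2074

0.2074


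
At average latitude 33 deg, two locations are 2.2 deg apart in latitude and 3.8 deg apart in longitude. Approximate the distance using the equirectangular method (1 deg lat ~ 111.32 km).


dlat_km = 2.2 * 111.32 = 244.904
dlon_km = 3.8 * 111.32 * cos(33) ≈ 354.771
dist = sqrt(244.904^2 + 354.771^2) ≈ 431.1 km

431.1 km


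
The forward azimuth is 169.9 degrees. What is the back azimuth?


back azimuth = (169.9 + 180) mod 360 = 349.9 degrees

349.9 degrees


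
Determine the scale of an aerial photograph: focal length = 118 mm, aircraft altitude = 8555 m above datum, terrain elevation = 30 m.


scale = f / (H - h) = 118 mm / 8525 m = 118 / 8525000 = 1:72246

1:72246


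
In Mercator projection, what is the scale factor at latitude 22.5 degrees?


SF = 1 / cos(22.5) = 1 / 0.92388 = 1.082

1.082


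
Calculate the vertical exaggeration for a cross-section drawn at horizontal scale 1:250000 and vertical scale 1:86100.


VE = horizontal_scale / vertical_scale = 250000 / 86100 ≈ 2.9

2.9x


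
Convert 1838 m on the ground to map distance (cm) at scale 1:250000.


map_cm = 1838 * 100 / 250000 = 0.7352 cm ≈ 0.74 cm

0.74 cm


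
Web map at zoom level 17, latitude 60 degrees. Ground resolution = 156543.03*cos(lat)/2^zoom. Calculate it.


res = 156543.03 * cos(60) / 2^17 = 156543.03 * 0.5 / 131072 = 0.6 m/pixel

0.6 m/pixel


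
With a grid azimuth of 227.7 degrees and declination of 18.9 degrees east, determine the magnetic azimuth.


magnetic azimuth = grid azimuth - declination (east +ve)
mag_az = 227.7 - 18.9 = 208.8 degrees

208.8 degrees


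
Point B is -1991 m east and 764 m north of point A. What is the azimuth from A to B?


az = atan2(-1991, 764) = -69.0 deg
adjusted to 0-360: 291.0 degrees

291.0 degrees


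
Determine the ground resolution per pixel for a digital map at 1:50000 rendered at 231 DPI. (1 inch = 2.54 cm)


pixel_cm = 2.54 / 231 ≈ 0.010996 cm
ground = pixel_cm * 50000 / 100 = 2.54 * 50000 / (231 * 100) = 127000 / 23100 ≈ 5.5 m

5.5 m


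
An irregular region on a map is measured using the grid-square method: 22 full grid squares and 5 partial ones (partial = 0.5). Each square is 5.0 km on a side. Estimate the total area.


effective squares = 22 + 5 * 0.5 = 24.5
area = 24.5 * 25.0 = 612.5 km^2

612.5 km^2


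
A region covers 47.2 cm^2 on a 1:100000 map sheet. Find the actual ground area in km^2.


ground_area = 47.2 * (100000/100)^2 = 47200000.0 m^2 = 47.2 km^2

47.2 km^2


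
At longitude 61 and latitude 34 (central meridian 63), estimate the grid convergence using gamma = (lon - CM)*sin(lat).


gamma = (61 - 63) * sin(34) = -2 * 0.559193 = -1.118 degrees

-1.118 degrees


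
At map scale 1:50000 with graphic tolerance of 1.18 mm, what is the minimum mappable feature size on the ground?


ground = 1.18 mm * 50000 / 1000 = 59.0 m

59.0 m


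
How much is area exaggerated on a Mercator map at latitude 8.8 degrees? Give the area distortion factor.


area_distortion = 1/cos^2(8.8) = 1.024

1.024


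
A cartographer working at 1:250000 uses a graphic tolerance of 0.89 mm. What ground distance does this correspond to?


ground = 0.89 mm * 250000 / 1000 = 222.5 m

222.5 m


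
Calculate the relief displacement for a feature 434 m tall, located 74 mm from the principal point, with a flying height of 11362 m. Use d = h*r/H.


d = h * r / H = 434 * 74 / 11362 = 2.83 mm

2.83 mm


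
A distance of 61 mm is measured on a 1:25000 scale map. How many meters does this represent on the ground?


ground = 61 mm * 25000 / 1000 = 1525.0 m

1525.0 m


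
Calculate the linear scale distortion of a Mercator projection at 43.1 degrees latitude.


SF = 1 / cos(43.1) = 1 / 0.730162 = 1.37

1.37


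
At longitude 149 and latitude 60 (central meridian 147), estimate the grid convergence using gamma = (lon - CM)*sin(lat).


gamma = (149 - 147) * sin(60) = 2 * 0.866025 = 1.732 degrees

1.732 degrees


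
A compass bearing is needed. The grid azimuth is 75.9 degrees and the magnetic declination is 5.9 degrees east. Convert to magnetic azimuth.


magnetic azimuth = grid azimuth - declination (east +ve)
mag_az = 75.9 - 5.9 = 70.0 degrees

70.0 degrees


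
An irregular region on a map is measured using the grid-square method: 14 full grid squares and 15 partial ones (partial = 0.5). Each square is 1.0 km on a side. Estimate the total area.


effective squares = 14 + 15 * 0.5 = 21.5
area = 21.5 * 1.0 = 21.5 km^2

21.5 km^2


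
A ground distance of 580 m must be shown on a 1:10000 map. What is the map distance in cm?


map_cm = 580 * 100 / 10000 = 5.8 cm

5.8 cm


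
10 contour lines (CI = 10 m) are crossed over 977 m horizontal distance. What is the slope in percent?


elevation change = 10 * 10 = 100 m
slope = 100 / 977 * 100 = 10.2%

10.2%


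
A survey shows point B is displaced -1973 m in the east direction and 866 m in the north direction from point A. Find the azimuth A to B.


az = atan2(-1973, 866) = -66.3 deg
adjusted to 0-360: 293.7 degrees

293.7 degrees


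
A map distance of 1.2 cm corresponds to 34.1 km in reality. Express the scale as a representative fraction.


ground = 34.1 km = 3410000 cm; RF denominator = ground / map = 3410000 / 1.2 ≈ 2841667; RF = 1:2841667

1:2841667


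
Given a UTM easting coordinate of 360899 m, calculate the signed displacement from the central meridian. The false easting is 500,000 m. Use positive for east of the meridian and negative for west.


displacement = 360899 - 500000 = -139101 m

-139101 m
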